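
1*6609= 6609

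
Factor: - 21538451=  - 11^1*1958041^1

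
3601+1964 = 5565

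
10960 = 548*20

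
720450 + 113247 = 833697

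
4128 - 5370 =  - 1242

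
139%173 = 139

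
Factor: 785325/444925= 3^1*13^( - 1)*37^( - 1)*283^1=849/481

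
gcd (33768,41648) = 8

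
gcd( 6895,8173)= 1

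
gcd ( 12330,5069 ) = 137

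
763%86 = 75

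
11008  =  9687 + 1321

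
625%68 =13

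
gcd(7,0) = 7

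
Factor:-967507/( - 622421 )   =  17^( - 1 )*19^(  -  1 )*41^(-1 )*47^ (-1) * 967507^1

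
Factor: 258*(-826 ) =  - 2^2*3^1*7^1*43^1*59^1 = - 213108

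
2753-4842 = - 2089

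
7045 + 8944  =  15989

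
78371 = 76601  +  1770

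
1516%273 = 151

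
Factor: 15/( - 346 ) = - 2^ ( - 1) *3^1*5^1 *173^( - 1 ) 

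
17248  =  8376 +8872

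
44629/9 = 44629/9=4958.78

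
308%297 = 11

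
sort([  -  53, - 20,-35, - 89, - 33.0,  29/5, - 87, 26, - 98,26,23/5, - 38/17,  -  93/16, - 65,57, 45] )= [ - 98, - 89,- 87,  -  65, - 53, - 35,  -  33.0, - 20, - 93/16, - 38/17,23/5, 29/5, 26, 26,45, 57 ]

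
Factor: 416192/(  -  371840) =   -  2^ ( - 1)*5^( - 1)*83^(-1)*929^1 = - 929/830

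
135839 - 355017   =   - 219178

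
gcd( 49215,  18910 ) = 5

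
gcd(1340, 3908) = 4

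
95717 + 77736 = 173453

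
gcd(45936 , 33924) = 132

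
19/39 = 19/39 = 0.49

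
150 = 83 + 67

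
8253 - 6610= 1643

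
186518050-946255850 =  - 759737800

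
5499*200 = 1099800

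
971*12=11652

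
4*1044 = 4176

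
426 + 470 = 896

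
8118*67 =543906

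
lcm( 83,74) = 6142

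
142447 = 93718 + 48729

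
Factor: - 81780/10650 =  - 2726/355= - 2^1*5^( - 1 )*29^1*47^1*71^( - 1)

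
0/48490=0 = 0.00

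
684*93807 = 64163988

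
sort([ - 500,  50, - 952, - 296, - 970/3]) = [-952, - 500, - 970/3,-296,50 ] 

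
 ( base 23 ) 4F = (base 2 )1101011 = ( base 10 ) 107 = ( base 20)57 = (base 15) 72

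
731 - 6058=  - 5327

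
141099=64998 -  - 76101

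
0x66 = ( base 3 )10210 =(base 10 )102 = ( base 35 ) 2W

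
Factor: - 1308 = - 2^2*3^1*  109^1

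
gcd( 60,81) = 3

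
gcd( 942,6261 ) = 3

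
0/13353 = 0 = 0.00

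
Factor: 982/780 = 2^(- 1)*3^ ( - 1 )*5^(-1 )*13^ (  -  1 )*491^1 = 491/390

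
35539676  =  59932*593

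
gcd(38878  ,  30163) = 7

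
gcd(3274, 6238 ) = 2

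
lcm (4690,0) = 0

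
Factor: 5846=2^1*37^1 * 79^1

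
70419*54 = 3802626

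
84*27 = 2268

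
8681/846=10 + 221/846 =10.26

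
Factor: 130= 2^1*5^1* 13^1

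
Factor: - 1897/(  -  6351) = 3^( - 1 )*7^1* 29^( - 1)*73^( - 1)*271^1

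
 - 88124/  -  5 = 17624+4/5= 17624.80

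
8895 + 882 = 9777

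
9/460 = 9/460=   0.02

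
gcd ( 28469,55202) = 7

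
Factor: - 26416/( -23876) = 2^2*13^1*47^(  -  1) = 52/47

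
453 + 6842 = 7295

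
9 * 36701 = 330309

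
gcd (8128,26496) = 64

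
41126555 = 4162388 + 36964167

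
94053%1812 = 1641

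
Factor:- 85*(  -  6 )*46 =2^2*3^1 * 5^1*17^1*23^1 = 23460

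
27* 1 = 27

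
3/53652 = 1/17884 = 0.00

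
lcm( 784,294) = 2352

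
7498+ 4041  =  11539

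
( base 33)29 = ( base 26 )2n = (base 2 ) 1001011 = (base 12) 63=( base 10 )75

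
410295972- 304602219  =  105693753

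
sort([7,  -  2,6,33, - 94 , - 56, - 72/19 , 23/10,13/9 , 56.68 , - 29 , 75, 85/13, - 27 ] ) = [ - 94,-56 , - 29 , - 27,- 72/19, - 2,  13/9,  23/10,6, 85/13,7,33, 56.68,75 ]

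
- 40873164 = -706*57894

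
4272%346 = 120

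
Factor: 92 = 2^2*23^1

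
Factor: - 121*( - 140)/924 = 55/3 = 3^ (-1) * 5^1*11^1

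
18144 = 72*252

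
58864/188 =313+5/47   =  313.11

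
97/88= 1 + 9/88 = 1.10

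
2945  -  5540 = -2595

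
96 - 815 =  - 719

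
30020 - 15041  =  14979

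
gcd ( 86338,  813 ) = 1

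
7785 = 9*865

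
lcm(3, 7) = 21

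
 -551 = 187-738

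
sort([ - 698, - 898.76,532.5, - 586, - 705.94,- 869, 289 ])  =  [ - 898.76, - 869, - 705.94,  -  698, - 586,289,532.5 ]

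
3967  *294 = 1166298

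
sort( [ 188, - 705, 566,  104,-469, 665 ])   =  [ - 705, - 469 , 104,188, 566,  665 ]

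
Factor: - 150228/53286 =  - 2^1*3^2*13^1 * 83^( - 1 ) = -234/83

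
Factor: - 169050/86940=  - 35/18 = - 2^( - 1 )*3^( - 2)*5^1*7^1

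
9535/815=11 + 114/163= 11.70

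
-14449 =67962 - 82411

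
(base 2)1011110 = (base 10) 94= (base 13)73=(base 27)3D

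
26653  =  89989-63336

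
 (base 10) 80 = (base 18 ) 48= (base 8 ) 120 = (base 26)32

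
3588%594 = 24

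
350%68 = 10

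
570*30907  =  17616990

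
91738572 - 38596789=53141783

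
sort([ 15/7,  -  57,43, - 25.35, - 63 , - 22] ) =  [ - 63, - 57,-25.35, - 22,15/7,  43]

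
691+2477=3168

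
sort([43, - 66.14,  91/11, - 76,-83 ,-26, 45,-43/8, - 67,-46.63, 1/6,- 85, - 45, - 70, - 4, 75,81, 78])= [ - 85,-83, - 76,-70,-67,-66.14, - 46.63,  -  45,-26, - 43/8,- 4,1/6, 91/11, 43, 45, 75,78,81 ] 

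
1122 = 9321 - 8199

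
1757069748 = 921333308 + 835736440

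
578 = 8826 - 8248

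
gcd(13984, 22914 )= 38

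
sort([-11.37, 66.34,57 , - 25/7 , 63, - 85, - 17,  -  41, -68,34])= [ - 85, - 68, - 41, - 17, - 11.37,  -  25/7,  34, 57, 63, 66.34 ] 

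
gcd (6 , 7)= 1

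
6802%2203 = 193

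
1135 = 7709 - 6574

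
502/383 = 1 + 119/383 = 1.31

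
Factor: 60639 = 3^1*17^1*29^1*41^1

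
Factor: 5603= 13^1*431^1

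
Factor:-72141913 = -72141913^1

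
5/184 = 5/184  =  0.03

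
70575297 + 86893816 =157469113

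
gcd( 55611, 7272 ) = 9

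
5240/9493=5240/9493 = 0.55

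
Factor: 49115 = 5^1*11^1*19^1*47^1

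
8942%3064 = 2814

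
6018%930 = 438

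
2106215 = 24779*85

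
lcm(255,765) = 765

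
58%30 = 28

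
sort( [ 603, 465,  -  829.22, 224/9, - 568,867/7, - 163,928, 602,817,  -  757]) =[ - 829.22, - 757,  -  568, - 163,  224/9,  867/7,465, 602,603, 817, 928 ]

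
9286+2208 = 11494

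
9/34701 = 3/11567 =0.00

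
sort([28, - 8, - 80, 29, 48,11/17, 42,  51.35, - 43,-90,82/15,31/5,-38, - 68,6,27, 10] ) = [ - 90,-80,- 68, - 43, - 38 ,-8,11/17 , 82/15 , 6, 31/5 , 10, 27, 28 , 29,42 , 48,  51.35]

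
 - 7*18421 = -128947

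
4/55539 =4/55539 = 0.00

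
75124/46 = 37562/23=1633.13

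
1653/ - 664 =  - 1653/664 = - 2.49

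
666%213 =27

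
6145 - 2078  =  4067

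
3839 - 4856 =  - 1017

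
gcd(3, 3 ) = 3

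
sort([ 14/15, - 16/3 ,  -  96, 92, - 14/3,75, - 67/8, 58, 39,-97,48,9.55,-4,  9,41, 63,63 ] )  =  [ - 97, - 96,-67/8,- 16/3,-14/3,-4,14/15, 9, 9.55,  39, 41,  48, 58,63, 63,  75,92 ] 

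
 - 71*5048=-358408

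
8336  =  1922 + 6414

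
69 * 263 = 18147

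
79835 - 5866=73969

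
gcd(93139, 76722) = 1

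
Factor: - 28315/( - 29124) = 2^( - 2) * 3^(-2) * 5^1*7^1  =  35/36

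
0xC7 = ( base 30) 6j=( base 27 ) 7A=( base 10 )199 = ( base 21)9a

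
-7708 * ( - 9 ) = 69372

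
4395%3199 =1196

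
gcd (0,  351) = 351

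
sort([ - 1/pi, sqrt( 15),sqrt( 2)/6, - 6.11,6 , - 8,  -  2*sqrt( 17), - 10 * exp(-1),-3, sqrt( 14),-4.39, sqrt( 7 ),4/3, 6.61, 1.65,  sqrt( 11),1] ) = [ - 2*sqrt( 17), - 8 ,  -  6.11,- 4.39, - 10*exp( -1),-3,-1/pi, sqrt( 2)/6, 1,4/3, 1.65,  sqrt( 7), sqrt( 11 ), sqrt( 14 ), sqrt( 15), 6, 6.61 ] 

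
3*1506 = 4518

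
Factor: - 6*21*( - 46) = 2^2*3^2*7^1*23^1 = 5796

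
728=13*56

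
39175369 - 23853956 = 15321413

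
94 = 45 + 49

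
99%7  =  1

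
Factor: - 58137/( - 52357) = 3^1 * 41^( - 1)*1277^(-1 ) * 19379^1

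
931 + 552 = 1483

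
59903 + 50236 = 110139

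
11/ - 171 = -1  +  160/171=-0.06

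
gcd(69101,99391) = 1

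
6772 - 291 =6481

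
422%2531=422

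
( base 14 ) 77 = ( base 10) 105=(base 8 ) 151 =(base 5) 410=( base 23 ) 4D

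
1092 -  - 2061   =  3153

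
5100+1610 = 6710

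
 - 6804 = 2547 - 9351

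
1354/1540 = 677/770 = 0.88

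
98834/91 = 98834/91 = 1086.09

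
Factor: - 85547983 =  - 1637^1 * 52259^1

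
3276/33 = 99 + 3/11= 99.27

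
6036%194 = 22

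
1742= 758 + 984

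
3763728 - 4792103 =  - 1028375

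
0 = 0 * 3052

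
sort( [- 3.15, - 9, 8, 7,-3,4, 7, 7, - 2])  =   [ - 9,-3.15, - 3,-2, 4, 7,7,7,8 ]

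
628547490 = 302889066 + 325658424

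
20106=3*6702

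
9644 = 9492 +152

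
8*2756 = 22048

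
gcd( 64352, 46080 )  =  32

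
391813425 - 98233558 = 293579867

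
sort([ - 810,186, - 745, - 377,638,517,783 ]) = [ - 810,  -  745, - 377,186,517,638, 783] 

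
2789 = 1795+994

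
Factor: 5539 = 29^1 * 191^1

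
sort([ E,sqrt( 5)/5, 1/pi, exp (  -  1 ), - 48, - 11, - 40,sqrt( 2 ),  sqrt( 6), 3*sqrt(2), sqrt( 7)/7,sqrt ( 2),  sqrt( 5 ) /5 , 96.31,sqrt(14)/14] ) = [-48, - 40,-11,sqrt( 14)/14,1/pi,  exp(-1), sqrt( 7)/7, sqrt ( 5)/5 , sqrt(5)/5,sqrt( 2 ),sqrt (2), sqrt (6),  E,3*sqrt(2) , 96.31]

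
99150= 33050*3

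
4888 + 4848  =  9736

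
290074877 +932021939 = 1222096816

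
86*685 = 58910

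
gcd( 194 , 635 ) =1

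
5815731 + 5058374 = 10874105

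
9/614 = 9/614 =0.01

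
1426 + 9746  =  11172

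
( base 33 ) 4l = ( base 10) 153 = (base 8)231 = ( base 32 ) 4p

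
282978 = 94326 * 3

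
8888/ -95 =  - 94+42/95 = -  93.56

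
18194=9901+8293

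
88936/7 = 12705 + 1/7 = 12705.14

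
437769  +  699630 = 1137399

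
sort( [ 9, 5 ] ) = [5 , 9]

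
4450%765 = 625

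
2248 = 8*281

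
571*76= 43396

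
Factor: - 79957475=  - 5^2 * 13^1*347^1*709^1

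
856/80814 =428/40407  =  0.01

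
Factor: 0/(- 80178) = 0 = 0^1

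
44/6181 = 44/6181 = 0.01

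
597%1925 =597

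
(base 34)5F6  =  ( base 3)22122012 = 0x1898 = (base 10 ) 6296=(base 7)24233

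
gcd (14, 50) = 2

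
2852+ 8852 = 11704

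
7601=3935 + 3666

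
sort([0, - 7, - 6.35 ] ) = [  -  7, - 6.35, 0 ]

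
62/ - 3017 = -62/3017  =  -0.02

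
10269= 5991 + 4278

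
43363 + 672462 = 715825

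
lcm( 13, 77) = 1001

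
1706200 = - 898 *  ( - 1900)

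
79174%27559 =24056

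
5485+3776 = 9261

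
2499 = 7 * 357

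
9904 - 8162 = 1742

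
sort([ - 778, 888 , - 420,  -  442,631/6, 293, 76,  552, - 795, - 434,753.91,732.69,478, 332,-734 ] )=[ - 795, - 778, - 734, - 442, - 434 , - 420, 76,631/6,293, 332, 478,552, 732.69,753.91,888] 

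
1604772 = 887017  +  717755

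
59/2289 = 59/2289= 0.03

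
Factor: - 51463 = -53^1*971^1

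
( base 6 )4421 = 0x3FD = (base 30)141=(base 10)1021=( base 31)11T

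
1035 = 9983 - 8948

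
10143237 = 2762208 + 7381029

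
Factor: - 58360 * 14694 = -2^4 * 3^1 * 5^1*31^1*79^1*1459^1  =  - 857541840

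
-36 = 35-71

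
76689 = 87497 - 10808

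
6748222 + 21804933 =28553155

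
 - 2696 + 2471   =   - 225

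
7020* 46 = 322920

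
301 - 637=-336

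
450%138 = 36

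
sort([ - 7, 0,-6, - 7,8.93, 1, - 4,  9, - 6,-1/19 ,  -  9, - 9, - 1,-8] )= [-9, - 9,-8, - 7,-7,-6,-6, - 4, - 1, - 1/19,0,  1,8.93,9] 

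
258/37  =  6+36/37 = 6.97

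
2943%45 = 18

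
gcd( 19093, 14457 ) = 61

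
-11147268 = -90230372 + 79083104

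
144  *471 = 67824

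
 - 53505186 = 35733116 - 89238302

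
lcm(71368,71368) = 71368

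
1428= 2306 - 878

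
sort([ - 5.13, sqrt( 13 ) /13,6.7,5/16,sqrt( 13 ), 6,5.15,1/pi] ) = [-5.13, sqrt( 13)/13, 5/16,1/pi,sqrt( 13 ),5.15,6,  6.7 ]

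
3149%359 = 277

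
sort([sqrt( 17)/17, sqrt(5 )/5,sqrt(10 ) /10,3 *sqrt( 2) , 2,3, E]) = [ sqrt( 17)/17,sqrt( 10) /10,sqrt( 5)/5 , 2,E,3,3*sqrt(2 )]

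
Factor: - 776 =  - 2^3*97^1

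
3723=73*51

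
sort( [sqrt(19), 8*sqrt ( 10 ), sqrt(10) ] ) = [sqrt( 10) , sqrt( 19), 8 * sqrt(10)]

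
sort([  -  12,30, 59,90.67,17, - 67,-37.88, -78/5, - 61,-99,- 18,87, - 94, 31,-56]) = [- 99, - 94, - 67,-61, - 56,-37.88, - 18,-78/5, - 12,17 , 30,31, 59,87, 90.67]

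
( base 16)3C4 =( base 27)18J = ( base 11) 7A7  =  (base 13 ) 592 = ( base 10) 964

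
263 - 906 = - 643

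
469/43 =469/43 = 10.91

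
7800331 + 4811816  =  12612147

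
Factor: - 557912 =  - 2^3*69739^1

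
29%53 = 29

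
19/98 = 19/98 = 0.19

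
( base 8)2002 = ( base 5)13101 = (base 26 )1DC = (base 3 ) 1102000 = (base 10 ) 1026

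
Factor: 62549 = 62549^1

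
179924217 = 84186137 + 95738080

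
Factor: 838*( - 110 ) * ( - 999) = 92087820 = 2^2*3^3*5^1*11^1*37^1*419^1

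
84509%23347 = 14468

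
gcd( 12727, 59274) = 89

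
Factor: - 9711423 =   -  3^2*131^1*8237^1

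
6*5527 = 33162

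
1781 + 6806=8587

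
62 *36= 2232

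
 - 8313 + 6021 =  - 2292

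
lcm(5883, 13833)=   511821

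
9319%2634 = 1417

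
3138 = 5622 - 2484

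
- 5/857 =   -  5/857 = -0.01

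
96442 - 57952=38490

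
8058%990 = 138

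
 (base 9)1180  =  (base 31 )se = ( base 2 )1101110010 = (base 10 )882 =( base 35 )p7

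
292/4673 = 292/4673 = 0.06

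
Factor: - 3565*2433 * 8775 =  - 3^4*5^3*13^1*23^1 * 31^1 * 811^1 =- 76111234875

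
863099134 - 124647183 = 738451951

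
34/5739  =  34/5739 = 0.01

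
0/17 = 0 = 0.00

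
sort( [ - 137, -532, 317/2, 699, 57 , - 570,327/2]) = [ - 570, - 532, - 137, 57,  317/2,327/2, 699 ]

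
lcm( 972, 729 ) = 2916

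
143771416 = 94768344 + 49003072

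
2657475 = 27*98425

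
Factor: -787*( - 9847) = 43^1*229^1*787^1 = 7749589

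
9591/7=1370 + 1/7 =1370.14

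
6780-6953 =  - 173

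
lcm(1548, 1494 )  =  128484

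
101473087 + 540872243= 642345330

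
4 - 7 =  - 3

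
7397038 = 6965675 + 431363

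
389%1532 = 389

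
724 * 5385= 3898740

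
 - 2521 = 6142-8663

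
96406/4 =24101 + 1/2= 24101.50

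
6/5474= 3/2737  =  0.00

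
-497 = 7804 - 8301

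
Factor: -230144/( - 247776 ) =248/267 = 2^3*3^ ( - 1)*31^1*89^( - 1 ) 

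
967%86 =21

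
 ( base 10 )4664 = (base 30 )55e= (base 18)e72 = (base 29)5FO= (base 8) 11070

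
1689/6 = 281+1/2 = 281.50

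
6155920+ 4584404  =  10740324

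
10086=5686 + 4400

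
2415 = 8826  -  6411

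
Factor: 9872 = 2^4*617^1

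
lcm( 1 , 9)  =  9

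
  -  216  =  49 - 265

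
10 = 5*2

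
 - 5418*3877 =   -  21005586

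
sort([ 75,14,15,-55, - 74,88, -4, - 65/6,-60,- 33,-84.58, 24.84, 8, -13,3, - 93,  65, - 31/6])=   [ - 93,-84.58 , - 74, - 60, - 55, - 33,-13,-65/6,-31/6, - 4, 3,8, 14,15, 24.84,65 , 75, 88 ]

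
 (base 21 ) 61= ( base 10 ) 127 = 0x7F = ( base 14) 91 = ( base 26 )4n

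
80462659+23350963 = 103813622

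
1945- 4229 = -2284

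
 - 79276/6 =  - 13213+1/3 = - 13212.67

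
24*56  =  1344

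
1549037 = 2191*707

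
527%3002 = 527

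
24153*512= 12366336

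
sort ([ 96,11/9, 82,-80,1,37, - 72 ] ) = [  -  80,  -  72,1,11/9,37, 82, 96 ] 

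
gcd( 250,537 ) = 1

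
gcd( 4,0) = 4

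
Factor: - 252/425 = - 2^2*3^2*5^ (-2 )*7^1 * 17^( - 1 ) 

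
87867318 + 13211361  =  101078679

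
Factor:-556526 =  - 2^1 * 463^1*601^1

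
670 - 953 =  - 283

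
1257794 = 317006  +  940788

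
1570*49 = 76930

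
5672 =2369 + 3303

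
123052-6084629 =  - 5961577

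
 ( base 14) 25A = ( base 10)472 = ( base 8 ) 730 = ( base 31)F7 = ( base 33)EA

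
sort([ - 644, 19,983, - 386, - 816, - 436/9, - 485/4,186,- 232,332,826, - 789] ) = [ - 816,- 789, - 644, - 386,  -  232, - 485/4, - 436/9 , 19,186, 332,826,983] 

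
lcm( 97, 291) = 291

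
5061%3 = 0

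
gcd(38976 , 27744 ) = 96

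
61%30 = 1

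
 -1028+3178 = 2150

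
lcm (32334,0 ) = 0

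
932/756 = 1+44/189 = 1.23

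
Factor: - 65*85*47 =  - 259675 = - 5^2*13^1*17^1 * 47^1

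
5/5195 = 1/1039 = 0.00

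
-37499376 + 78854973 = 41355597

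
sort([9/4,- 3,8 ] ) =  [ - 3,9/4,8]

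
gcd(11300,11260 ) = 20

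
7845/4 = 7845/4 = 1961.25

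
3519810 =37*95130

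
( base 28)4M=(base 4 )2012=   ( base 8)206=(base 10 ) 134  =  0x86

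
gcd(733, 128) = 1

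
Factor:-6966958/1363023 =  - 2^1 * 3^(  -  2 )*19^1*139^1 *269^(  -  1 ) * 563^( -1 )  *1319^1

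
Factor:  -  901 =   -  17^1*53^1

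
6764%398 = 396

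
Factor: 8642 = 2^1*29^1*149^1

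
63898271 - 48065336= 15832935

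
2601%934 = 733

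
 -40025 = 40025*(-1)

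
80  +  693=773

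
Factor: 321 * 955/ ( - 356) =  - 2^( - 2)*3^1*5^1*89^( - 1)*107^1*191^1=- 306555/356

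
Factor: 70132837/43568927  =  17^1*41^1*100621^1*43568927^( - 1)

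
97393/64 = 97393/64= 1521.77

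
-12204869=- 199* 61331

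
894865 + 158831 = 1053696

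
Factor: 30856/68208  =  2^( - 1 )*3^( - 1) *7^(  -  1)* 19^1 = 19/42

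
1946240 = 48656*40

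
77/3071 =77/3071=0.03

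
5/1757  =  5/1757 = 0.00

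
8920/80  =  223/2 =111.50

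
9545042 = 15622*611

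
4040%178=124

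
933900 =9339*100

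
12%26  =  12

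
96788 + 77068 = 173856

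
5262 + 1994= 7256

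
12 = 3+9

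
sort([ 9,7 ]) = [ 7,  9] 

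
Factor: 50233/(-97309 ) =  - 31^( - 1) * 43^( - 1 )*73^( - 1)*191^1*263^1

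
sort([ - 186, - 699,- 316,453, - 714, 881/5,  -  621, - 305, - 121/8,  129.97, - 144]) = [ - 714,-699, - 621, - 316, - 305, - 186 ,- 144, - 121/8, 129.97, 881/5,453]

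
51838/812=63 +341/406 = 63.84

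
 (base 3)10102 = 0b1011100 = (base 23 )40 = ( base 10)92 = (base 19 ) 4g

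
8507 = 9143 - 636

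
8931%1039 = 619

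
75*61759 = 4631925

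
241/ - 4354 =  - 1+4113/4354 = - 0.06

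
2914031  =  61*47771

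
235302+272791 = 508093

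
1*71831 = 71831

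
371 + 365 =736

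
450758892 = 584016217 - 133257325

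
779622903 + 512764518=1292387421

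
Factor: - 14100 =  - 2^2*3^1*5^2*47^1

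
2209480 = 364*6070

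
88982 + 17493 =106475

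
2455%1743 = 712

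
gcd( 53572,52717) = 1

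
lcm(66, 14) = 462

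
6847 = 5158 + 1689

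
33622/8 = 4202 + 3/4 = 4202.75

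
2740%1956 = 784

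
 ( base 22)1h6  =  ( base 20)234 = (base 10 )864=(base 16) 360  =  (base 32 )R0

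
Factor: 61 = 61^1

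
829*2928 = 2427312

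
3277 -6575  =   - 3298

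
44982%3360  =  1302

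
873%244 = 141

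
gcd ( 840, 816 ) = 24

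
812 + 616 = 1428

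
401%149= 103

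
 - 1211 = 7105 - 8316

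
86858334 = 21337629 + 65520705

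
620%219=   182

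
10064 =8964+1100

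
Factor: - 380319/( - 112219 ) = 993/293 = 3^1*293^( - 1)*331^1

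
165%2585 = 165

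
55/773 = 55/773 = 0.07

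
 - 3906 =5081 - 8987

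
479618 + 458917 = 938535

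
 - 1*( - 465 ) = 465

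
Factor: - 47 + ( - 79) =- 2^1 * 3^2*7^1 = - 126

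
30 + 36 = 66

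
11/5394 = 11/5394 = 0.00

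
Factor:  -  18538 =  - 2^1*13^1*23^1*31^1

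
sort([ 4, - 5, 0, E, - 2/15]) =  [ - 5, - 2/15 , 0, E,4] 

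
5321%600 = 521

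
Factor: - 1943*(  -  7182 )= 2^1*3^3*7^1 * 19^1 * 29^1*67^1= 13954626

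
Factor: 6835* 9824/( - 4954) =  - 33573520/2477=- 2^4 * 5^1*307^1*1367^1*2477^( - 1)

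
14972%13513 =1459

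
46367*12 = 556404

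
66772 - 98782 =-32010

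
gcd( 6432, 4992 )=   96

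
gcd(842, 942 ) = 2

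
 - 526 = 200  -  726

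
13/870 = 13/870 = 0.01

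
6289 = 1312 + 4977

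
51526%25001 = 1524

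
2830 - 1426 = 1404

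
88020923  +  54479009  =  142499932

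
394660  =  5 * 78932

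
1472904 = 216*6819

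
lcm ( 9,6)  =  18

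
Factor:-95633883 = -3^2*10625987^1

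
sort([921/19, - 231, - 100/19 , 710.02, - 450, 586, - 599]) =[ - 599, - 450,- 231, - 100/19 , 921/19,586, 710.02] 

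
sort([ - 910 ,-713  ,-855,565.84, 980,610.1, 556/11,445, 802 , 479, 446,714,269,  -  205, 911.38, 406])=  [-910, - 855,- 713, - 205, 556/11 , 269, 406,445,446,479, 565.84, 610.1, 714, 802,911.38, 980]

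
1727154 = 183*9438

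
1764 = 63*28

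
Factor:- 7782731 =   -  11^1*257^1*2753^1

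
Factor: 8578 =2^1*4289^1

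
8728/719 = 12 + 100/719= 12.14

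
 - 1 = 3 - 4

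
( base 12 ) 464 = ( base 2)1010001100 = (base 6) 3004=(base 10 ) 652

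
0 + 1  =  1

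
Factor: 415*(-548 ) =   -  2^2*5^1 * 83^1*137^1 = - 227420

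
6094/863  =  6094/863 = 7.06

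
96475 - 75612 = 20863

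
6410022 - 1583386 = 4826636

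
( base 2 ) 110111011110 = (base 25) 5h0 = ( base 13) 1801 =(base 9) 4774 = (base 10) 3550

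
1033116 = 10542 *98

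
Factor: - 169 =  -13^2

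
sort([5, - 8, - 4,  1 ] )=[ - 8, -4 , 1,  5 ] 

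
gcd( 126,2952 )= 18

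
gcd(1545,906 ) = 3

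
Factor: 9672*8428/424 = 2^2 * 3^1* 7^2*13^1*31^1*43^1*53^( - 1 ) = 10189452/53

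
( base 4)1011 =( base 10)69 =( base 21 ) 36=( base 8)105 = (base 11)63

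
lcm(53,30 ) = 1590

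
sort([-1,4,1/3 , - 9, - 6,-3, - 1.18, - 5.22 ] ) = [ - 9,-6, - 5.22, - 3, - 1.18,  -  1,1/3,4]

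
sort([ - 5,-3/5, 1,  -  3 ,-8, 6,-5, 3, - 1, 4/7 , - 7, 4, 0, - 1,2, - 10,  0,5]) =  [ - 10,-8,-7, - 5,-5, - 3, - 1 ,-1,  -  3/5,0,0, 4/7,1, 2, 3,4,5,6]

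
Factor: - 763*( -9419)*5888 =2^8*7^1*23^1*109^1*9419^1 =42315271936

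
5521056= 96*57511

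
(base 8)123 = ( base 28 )2r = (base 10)83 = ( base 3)10002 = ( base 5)313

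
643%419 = 224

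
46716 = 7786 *6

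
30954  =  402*77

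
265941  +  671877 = 937818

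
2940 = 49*60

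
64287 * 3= 192861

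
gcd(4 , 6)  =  2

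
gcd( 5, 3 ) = 1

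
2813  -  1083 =1730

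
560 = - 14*( - 40 ) 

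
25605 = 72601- 46996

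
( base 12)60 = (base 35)22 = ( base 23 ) 33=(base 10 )72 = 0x48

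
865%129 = 91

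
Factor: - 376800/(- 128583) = 800/273  =  2^5*3^ ( - 1) * 5^2*7^( - 1)* 13^ ( - 1) 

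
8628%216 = 204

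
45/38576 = 45/38576 = 0.00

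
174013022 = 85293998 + 88719024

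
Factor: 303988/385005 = 2^2*3^( - 1 )*5^( - 1) * 25667^( - 1)*75997^1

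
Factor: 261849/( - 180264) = -2^(  -  3)*29^ (-1)*337^1 = - 337/232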